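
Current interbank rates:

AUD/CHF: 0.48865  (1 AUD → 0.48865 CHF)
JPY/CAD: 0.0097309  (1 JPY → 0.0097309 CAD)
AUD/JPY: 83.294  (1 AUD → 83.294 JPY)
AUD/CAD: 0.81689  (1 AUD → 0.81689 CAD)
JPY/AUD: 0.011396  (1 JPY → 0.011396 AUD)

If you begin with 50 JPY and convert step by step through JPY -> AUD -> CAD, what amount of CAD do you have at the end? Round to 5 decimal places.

50 JPY × 0.011396 = 0.5698 AUD
0.5698 AUD × 0.81689 = 0.465463922 CAD

0.46546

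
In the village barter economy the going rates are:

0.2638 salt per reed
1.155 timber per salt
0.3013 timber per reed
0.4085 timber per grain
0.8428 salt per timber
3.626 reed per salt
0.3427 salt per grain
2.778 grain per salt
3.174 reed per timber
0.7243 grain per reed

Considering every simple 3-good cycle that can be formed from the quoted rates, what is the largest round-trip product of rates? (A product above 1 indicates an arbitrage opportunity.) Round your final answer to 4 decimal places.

reed→salt→timber→reed: 0.2638 × 1.155 × 3.174 = 0.96708
salt→grain→timber→salt: 2.778 × 0.4085 × 0.8428 = 0.95642
reed→grain→timber→reed: 0.7243 × 0.4085 × 3.174 = 0.93911
reed→timber→salt→reed: 0.3013 × 0.8428 × 3.626 = 0.92077
reed→grain→salt→reed: 0.7243 × 0.3427 × 3.626 = 0.90004
Maximum is reed→salt→timber→reed at 0.9671; no arbitrage — every cycle loses value.

0.9671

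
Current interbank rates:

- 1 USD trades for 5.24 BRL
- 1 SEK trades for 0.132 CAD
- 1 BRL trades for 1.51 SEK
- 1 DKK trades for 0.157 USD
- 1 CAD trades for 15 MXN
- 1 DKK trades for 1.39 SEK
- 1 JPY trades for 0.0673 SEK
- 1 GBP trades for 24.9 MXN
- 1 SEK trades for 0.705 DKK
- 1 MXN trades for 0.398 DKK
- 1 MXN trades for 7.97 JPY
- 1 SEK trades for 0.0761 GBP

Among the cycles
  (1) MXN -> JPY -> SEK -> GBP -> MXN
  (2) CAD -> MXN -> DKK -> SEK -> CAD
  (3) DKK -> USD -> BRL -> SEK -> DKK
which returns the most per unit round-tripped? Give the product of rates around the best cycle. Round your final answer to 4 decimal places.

1.0954

(1) 7.97 × 0.0673 × 0.0761 × 24.9 = 1.01638
(2) 15 × 0.398 × 1.39 × 0.132 = 1.09538
(3) 0.157 × 5.24 × 1.51 × 0.705 = 0.87578
Highest is cycle (2) at 1.0954 (>1, arbitrage).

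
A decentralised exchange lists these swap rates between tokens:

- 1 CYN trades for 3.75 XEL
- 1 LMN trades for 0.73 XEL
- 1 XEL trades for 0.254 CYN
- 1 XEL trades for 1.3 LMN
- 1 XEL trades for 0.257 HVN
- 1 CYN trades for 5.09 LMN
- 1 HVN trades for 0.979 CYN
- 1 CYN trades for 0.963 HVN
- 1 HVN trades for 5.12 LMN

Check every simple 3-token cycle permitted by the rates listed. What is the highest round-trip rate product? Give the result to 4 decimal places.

XEL→HVN→LMN→XEL: 0.257 × 5.12 × 0.73 = 0.96056
XEL→CYN→LMN→XEL: 0.254 × 5.09 × 0.73 = 0.94379
XEL→HVN→CYN→XEL: 0.257 × 0.979 × 3.75 = 0.94351
Maximum is XEL→HVN→LMN→XEL at 0.9606; no arbitrage — every cycle loses value.

0.9606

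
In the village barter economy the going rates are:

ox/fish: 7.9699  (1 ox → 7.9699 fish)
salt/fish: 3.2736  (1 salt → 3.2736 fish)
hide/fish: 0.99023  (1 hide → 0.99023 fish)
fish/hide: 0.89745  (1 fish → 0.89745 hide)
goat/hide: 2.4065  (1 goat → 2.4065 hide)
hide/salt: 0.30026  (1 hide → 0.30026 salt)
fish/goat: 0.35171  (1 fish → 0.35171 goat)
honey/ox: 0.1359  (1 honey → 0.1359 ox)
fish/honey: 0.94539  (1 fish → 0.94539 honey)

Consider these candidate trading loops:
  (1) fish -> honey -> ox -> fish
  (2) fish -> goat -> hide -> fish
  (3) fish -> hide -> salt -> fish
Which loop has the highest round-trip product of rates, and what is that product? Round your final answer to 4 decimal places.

1.0240

(1) 0.94539 × 0.1359 × 7.9699 = 1.02396
(2) 0.35171 × 2.4065 × 0.99023 = 0.83812
(3) 0.89745 × 0.30026 × 3.2736 = 0.88213
Highest is cycle (1) at 1.0240 (>1, arbitrage).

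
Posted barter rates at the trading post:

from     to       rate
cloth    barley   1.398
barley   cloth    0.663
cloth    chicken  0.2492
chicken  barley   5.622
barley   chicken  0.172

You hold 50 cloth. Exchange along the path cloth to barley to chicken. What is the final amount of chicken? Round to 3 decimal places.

50 cloth × 1.398 = 69.9 barley
69.9 barley × 0.172 = 12.0228 chicken

12.023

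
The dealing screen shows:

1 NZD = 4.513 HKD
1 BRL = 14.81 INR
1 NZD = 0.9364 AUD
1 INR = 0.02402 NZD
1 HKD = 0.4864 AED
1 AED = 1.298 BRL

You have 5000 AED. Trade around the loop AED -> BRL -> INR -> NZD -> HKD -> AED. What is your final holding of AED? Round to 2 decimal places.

5000 AED × 1.298 = 6490 BRL
6490 BRL × 14.81 = 96116.9 INR
96116.9 INR × 0.02402 = 2308.727938 NZD
2308.727938 NZD × 4.513 = 10419.289184194 HKD
10419.289184194 HKD × 0.4864 = 5067.9422591919616 AED

5067.94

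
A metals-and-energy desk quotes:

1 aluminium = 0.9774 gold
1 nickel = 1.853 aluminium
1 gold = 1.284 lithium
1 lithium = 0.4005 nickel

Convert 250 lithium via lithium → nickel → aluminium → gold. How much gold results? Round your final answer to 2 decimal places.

250 lithium × 0.4005 = 100.125 nickel
100.125 nickel × 1.853 = 185.531625 aluminium
185.531625 aluminium × 0.9774 = 181.338610275 gold

181.34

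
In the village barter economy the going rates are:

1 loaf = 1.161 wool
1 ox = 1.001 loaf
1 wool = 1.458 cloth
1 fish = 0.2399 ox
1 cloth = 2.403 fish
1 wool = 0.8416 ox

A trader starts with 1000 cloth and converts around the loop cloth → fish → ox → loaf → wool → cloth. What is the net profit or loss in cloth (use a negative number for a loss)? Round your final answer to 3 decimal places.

1000 cloth × 2.403 = 2403 fish
2403 fish × 0.2399 = 576.4797 ox
576.4797 ox × 1.001 = 577.0561797 loaf
577.0561797 loaf × 1.161 = 669.9622246317 wool
669.9622246317 wool × 1.458 = 976.8049235130186 cloth
Net change: 976.8049235130186 − 1000 = -23.1950764869814 cloth

-23.195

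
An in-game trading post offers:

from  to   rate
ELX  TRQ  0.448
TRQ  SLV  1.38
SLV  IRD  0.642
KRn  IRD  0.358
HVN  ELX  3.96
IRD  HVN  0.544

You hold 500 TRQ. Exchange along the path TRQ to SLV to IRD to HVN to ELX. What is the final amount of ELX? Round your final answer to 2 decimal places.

954.29

500 TRQ × 1.38 = 690 SLV
690 SLV × 0.642 = 442.98 IRD
442.98 IRD × 0.544 = 240.98112 HVN
240.98112 HVN × 3.96 = 954.2852352 ELX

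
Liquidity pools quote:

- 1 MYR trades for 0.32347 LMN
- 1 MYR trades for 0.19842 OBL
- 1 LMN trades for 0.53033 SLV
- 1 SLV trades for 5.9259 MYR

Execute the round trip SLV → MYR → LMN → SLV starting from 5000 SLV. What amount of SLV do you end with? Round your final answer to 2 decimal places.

5000 SLV × 5.9259 = 29629.5 MYR
29629.5 MYR × 0.32347 = 9584.254365 LMN
9584.254365 LMN × 0.53033 = 5082.81761739045 SLV

5082.82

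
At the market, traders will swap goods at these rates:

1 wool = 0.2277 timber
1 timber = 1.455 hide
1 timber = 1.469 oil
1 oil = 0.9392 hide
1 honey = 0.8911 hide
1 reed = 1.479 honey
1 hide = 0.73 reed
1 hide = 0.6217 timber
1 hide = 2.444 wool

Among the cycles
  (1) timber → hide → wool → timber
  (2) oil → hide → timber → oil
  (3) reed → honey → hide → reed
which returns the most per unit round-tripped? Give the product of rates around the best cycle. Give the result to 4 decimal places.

0.9621

(1) 1.455 × 2.444 × 0.2277 = 0.80971
(2) 0.9392 × 0.6217 × 1.469 = 0.85775
(3) 1.479 × 0.8911 × 0.73 = 0.96209
Highest is cycle (3) at 0.9621 (≤1, no arbitrage).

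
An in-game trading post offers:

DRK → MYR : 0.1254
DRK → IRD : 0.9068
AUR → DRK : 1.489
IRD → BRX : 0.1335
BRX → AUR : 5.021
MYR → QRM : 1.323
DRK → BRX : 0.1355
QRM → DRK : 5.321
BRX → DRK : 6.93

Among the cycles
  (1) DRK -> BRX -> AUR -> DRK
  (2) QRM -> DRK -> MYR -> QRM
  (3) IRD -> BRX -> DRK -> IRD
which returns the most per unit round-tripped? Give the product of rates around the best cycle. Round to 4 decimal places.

1.0130

(1) 0.1355 × 5.021 × 1.489 = 1.01303
(2) 5.321 × 0.1254 × 1.323 = 0.88278
(3) 0.1335 × 6.93 × 0.9068 = 0.83893
Highest is cycle (1) at 1.0130 (>1, arbitrage).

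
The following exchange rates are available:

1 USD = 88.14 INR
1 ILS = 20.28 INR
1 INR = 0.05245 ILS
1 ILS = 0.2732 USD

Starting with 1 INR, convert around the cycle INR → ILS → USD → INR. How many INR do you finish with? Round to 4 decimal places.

1.2630

1 INR × 0.05245 = 0.05245 ILS
0.05245 ILS × 0.2732 = 0.01432934 USD
0.01432934 USD × 88.14 = 1.2629880276 INR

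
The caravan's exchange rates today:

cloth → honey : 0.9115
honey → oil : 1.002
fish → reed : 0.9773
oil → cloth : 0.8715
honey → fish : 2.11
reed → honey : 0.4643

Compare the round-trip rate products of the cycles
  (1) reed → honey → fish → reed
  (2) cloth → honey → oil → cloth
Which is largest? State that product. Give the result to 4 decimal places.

0.9574

(1) 0.4643 × 2.11 × 0.9773 = 0.95743
(2) 0.9115 × 1.002 × 0.8715 = 0.79596
Highest is cycle (1) at 0.9574 (≤1, no arbitrage).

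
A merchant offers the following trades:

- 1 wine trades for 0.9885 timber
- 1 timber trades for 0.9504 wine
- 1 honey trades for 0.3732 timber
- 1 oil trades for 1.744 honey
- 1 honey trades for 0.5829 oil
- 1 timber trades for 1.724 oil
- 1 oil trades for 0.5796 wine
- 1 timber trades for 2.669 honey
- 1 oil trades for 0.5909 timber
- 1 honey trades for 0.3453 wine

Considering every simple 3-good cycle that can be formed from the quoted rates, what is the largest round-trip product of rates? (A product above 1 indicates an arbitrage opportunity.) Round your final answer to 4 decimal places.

1.1221

honey→timber→oil→honey: 0.3732 × 1.724 × 1.744 = 1.12208
oil→wine→timber→oil: 0.5796 × 0.9885 × 1.724 = 0.98774
honey→oil→timber→honey: 0.5829 × 0.5909 × 2.669 = 0.91930
honey→wine→timber→honey: 0.3453 × 0.9885 × 2.669 = 0.91101
Maximum is honey→timber→oil→honey at 1.1221; arbitrage exists.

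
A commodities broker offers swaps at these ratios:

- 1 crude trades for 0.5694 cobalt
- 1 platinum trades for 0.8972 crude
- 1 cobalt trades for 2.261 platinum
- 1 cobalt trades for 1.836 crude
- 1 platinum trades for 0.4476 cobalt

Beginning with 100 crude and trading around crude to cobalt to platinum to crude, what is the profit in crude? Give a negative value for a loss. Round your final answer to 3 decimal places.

15.507

100 crude × 0.5694 = 56.94 cobalt
56.94 cobalt × 2.261 = 128.74134 platinum
128.74134 platinum × 0.8972 = 115.506730248 crude
Net change: 115.506730248 − 100 = 15.506730248 crude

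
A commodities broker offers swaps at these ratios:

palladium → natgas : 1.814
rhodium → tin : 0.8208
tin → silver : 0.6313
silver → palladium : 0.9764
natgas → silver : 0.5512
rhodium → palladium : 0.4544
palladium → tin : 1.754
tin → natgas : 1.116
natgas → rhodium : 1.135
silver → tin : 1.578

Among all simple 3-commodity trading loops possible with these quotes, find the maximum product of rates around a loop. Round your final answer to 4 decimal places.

silver→palladium→tin→silver: 0.9764 × 1.754 × 0.6313 = 1.08117
natgas→rhodium→tin→natgas: 1.135 × 0.8208 × 1.116 = 1.03967
silver→palladium→natgas→silver: 0.9764 × 1.814 × 0.5512 = 0.97628
silver→tin→natgas→silver: 1.578 × 1.116 × 0.5512 = 0.97069
natgas→rhodium→palladium→natgas: 1.135 × 0.4544 × 1.814 = 0.93556
Maximum is silver→palladium→tin→silver at 1.0812; arbitrage exists.

1.0812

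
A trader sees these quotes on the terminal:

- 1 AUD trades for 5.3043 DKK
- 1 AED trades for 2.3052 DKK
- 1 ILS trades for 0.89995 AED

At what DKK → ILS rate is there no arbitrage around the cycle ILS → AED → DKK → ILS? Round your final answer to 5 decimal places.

Known legs of the cycle: 0.89995 × 2.3052 = 2.07456474
For no arbitrage the full-cycle product must be 1, so the missing rate is 1 / 2.07456474 ≈ 0.4820288.

0.48203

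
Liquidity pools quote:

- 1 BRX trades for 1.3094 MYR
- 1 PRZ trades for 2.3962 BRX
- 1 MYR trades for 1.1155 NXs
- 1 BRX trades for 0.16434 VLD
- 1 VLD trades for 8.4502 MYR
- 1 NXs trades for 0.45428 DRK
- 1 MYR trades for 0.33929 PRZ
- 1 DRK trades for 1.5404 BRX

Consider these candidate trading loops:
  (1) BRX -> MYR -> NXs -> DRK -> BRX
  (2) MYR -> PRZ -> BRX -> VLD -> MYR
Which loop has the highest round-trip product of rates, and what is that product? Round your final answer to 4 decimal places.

1.1290

(1) 1.3094 × 1.1155 × 0.45428 × 1.5404 = 1.02211
(2) 0.33929 × 2.3962 × 0.16434 × 8.4502 = 1.12903
Highest is cycle (2) at 1.1290 (>1, arbitrage).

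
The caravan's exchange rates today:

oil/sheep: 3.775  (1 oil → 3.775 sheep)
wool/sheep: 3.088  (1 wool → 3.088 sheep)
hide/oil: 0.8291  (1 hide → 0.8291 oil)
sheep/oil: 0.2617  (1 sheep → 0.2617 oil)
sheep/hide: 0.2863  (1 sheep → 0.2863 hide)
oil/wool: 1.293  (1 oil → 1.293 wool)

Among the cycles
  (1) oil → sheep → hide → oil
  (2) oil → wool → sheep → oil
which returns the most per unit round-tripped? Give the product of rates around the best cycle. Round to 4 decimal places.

1.0449

(1) 3.775 × 0.2863 × 0.8291 = 0.89608
(2) 1.293 × 3.088 × 0.2617 = 1.04491
Highest is cycle (2) at 1.0449 (>1, arbitrage).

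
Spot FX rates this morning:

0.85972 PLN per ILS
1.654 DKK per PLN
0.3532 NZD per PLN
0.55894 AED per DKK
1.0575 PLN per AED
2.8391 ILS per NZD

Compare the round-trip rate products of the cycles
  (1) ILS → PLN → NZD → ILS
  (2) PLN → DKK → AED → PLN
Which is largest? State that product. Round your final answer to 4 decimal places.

(1) 0.85972 × 0.3532 × 2.8391 = 0.86210
(2) 1.654 × 0.55894 × 1.0575 = 0.97764
Highest is cycle (2) at 0.9776 (≤1, no arbitrage).

0.9776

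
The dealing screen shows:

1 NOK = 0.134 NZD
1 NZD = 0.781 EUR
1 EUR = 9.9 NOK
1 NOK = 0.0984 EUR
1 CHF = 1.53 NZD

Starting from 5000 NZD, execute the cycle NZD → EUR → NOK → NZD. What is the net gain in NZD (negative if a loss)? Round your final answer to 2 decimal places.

180.37

5000 NZD × 0.781 = 3905 EUR
3905 EUR × 9.9 = 38659.5 NOK
38659.5 NOK × 0.134 = 5180.373 NZD
Net change: 5180.373 − 5000 = 180.373 NZD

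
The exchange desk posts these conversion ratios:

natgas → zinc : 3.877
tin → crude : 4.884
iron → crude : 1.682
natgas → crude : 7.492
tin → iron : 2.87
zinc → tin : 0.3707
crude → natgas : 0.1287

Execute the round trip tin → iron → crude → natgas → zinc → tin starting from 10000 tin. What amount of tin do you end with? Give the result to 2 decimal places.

10000 tin × 2.87 = 28700 iron
28700 iron × 1.682 = 48273.4 crude
48273.4 crude × 0.1287 = 6212.78658 natgas
6212.78658 natgas × 3.877 = 24086.97357066 zinc
24086.97357066 zinc × 0.3707 = 8929.041102643662 tin

8929.04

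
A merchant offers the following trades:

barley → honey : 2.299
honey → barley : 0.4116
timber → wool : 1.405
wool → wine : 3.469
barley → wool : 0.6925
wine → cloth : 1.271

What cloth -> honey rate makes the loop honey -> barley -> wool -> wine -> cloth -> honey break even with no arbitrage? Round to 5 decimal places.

0.79571

Known legs of the cycle: 0.4116 × 0.6925 × 3.469 × 1.271 = 1.256738715267
For no arbitrage the full-cycle product must be 1, so the missing rate is 1 / 1.256738715267 ≈ 0.7957103.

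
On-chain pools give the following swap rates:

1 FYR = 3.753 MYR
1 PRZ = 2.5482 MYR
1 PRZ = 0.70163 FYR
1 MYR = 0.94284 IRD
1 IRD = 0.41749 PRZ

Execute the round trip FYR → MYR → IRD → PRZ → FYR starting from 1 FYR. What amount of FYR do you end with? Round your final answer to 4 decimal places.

1 FYR × 3.753 = 3.753 MYR
3.753 MYR × 0.94284 = 3.53847852 IRD
3.53847852 IRD × 0.41749 = 1.4772793973148 PRZ
1.4772793973148 PRZ × 0.70163 = 1.036503543537983124 FYR

1.0365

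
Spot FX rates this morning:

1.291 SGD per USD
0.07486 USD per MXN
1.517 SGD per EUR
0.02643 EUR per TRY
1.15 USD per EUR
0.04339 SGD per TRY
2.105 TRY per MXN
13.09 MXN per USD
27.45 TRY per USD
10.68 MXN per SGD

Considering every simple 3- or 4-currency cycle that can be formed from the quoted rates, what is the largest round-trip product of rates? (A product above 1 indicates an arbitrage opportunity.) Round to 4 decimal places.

1.0322

SGD→MXN→USD→SGD: 10.68 × 0.07486 × 1.291 = 1.03216
TRY→SGD→MXN→TRY: 0.04339 × 10.68 × 2.105 = 0.97547
TRY→SGD→MXN→USD→TRY: 0.04339 × 10.68 × 0.07486 × 27.45 = 0.95225
EUR→SGD→MXN→TRY→EUR: 1.517 × 10.68 × 2.105 × 0.02643 = 0.90138
EUR→USD→MXN→TRY→EUR: 1.15 × 13.09 × 2.105 × 0.02643 = 0.83750
EUR→USD→TRY→EUR: 1.15 × 27.45 × 0.02643 = 0.83433
Maximum is SGD→MXN→USD→SGD at 1.0322; arbitrage exists.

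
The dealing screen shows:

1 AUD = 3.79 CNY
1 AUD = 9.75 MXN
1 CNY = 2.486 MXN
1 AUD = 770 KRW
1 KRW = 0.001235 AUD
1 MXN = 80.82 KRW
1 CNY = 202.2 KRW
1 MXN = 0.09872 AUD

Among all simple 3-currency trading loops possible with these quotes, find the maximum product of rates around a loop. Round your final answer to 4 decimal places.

0.9732

MXN→KRW→AUD→MXN: 80.82 × 0.001235 × 9.75 = 0.97317
CNY→KRW→AUD→CNY: 202.2 × 0.001235 × 3.79 = 0.94643
CNY→MXN→AUD→CNY: 2.486 × 0.09872 × 3.79 = 0.93013
Maximum is MXN→KRW→AUD→MXN at 0.9732; no arbitrage — every cycle loses value.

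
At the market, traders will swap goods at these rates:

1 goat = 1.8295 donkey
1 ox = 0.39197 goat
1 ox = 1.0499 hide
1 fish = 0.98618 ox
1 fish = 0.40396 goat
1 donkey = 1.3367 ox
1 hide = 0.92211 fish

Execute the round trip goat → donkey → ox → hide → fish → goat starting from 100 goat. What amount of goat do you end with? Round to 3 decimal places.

95.639

100 goat × 1.8295 = 182.95 donkey
182.95 donkey × 1.3367 = 244.549265 ox
244.549265 ox × 1.0499 = 256.7522733235 hide
256.7522733235 hide × 0.92211 = 236.753838754332585 fish
236.753838754332585 fish × 0.40396 = 95.6390807032001910366 goat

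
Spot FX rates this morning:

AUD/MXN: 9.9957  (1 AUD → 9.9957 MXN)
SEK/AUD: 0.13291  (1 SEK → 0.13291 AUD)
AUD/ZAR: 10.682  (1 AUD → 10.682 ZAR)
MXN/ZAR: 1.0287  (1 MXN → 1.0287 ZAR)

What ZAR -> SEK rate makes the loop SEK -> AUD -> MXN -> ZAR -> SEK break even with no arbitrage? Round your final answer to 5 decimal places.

Known legs of the cycle: 0.13291 × 9.9957 × 1.0287 = 1.3666572545769
For no arbitrage the full-cycle product must be 1, so the missing rate is 1 / 1.3666572545769 ≈ 0.7317124.

0.73171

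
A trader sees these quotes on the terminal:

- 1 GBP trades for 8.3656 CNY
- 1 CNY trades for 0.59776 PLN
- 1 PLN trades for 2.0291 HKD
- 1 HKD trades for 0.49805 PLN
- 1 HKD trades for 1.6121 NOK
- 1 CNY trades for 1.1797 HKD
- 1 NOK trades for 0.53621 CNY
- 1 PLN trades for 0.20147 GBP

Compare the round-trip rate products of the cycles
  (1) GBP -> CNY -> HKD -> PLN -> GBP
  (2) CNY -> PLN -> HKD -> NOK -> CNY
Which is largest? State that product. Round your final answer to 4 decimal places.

1.0485

(1) 8.3656 × 1.1797 × 0.49805 × 0.20147 = 0.99027
(2) 0.59776 × 2.0291 × 1.6121 × 0.53621 = 1.04847
Highest is cycle (2) at 1.0485 (>1, arbitrage).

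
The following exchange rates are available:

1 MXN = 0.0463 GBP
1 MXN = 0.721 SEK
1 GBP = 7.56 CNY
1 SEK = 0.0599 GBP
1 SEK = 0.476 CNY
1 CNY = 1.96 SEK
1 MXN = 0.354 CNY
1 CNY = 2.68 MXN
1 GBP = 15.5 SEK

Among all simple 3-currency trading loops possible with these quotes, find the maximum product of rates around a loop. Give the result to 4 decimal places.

CNY→MXN→GBP→CNY: 2.68 × 0.0463 × 7.56 = 0.93808
CNY→MXN→SEK→CNY: 2.68 × 0.721 × 0.476 = 0.91977
CNY→SEK→GBP→CNY: 1.96 × 0.0599 × 7.56 = 0.88757
Maximum is CNY→MXN→GBP→CNY at 0.9381; no arbitrage — every cycle loses value.

0.9381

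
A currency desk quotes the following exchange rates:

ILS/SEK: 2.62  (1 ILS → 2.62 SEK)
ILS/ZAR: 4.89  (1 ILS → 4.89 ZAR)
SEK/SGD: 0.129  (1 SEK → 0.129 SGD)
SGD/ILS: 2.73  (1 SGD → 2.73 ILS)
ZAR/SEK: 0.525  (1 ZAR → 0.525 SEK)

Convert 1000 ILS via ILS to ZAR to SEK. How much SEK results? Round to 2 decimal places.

1000 ILS × 4.89 = 4890 ZAR
4890 ZAR × 0.525 = 2567.25 SEK

2567.25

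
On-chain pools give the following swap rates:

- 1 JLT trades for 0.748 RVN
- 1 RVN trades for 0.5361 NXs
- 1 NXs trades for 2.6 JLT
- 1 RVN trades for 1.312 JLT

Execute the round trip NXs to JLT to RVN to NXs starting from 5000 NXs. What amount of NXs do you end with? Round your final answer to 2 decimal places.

5000 NXs × 2.6 = 13000 JLT
13000 JLT × 0.748 = 9724 RVN
9724 RVN × 0.5361 = 5213.0364 NXs

5213.04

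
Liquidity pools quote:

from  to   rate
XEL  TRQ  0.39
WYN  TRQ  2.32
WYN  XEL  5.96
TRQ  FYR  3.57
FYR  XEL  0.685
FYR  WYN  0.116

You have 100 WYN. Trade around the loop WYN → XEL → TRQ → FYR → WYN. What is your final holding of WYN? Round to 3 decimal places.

100 WYN × 5.96 = 596 XEL
596 XEL × 0.39 = 232.44 TRQ
232.44 TRQ × 3.57 = 829.8108 FYR
829.8108 FYR × 0.116 = 96.2580528 WYN

96.258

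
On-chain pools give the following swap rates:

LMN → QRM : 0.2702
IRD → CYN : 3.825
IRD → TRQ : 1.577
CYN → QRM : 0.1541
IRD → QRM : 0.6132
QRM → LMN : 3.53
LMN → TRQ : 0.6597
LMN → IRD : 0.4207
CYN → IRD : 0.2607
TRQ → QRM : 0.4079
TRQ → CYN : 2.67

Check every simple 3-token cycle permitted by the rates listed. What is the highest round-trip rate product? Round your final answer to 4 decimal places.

1.0977

IRD→TRQ→CYN→IRD: 1.577 × 2.67 × 0.2607 = 1.09770
QRM→LMN→TRQ→QRM: 3.53 × 0.6597 × 0.4079 = 0.94989
QRM→LMN→IRD→QRM: 3.53 × 0.4207 × 0.6132 = 0.91065
Maximum is IRD→TRQ→CYN→IRD at 1.0977; arbitrage exists.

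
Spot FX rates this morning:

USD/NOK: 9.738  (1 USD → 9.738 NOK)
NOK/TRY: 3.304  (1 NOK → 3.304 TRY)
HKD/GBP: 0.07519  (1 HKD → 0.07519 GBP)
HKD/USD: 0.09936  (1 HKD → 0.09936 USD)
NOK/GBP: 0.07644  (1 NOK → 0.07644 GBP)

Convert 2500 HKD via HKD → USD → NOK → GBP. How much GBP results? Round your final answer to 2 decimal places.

2500 HKD × 0.09936 = 248.4 USD
248.4 USD × 9.738 = 2418.9192 NOK
2418.9192 NOK × 0.07644 = 184.902183648 GBP

184.90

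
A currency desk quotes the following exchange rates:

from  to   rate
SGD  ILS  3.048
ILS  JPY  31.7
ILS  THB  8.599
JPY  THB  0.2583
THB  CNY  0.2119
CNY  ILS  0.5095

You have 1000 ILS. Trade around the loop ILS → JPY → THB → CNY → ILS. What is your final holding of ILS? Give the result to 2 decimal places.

1000 ILS × 31.7 = 31700 JPY
31700 JPY × 0.2583 = 8188.11 THB
8188.11 THB × 0.2119 = 1735.060509 CNY
1735.060509 CNY × 0.5095 = 884.0133293355 ILS

884.01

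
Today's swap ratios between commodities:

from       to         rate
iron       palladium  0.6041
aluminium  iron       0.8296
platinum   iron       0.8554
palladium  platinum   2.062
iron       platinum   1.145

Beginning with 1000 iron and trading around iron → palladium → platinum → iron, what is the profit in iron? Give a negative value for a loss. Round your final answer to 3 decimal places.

65.533

1000 iron × 0.6041 = 604.1 palladium
604.1 palladium × 2.062 = 1245.6542 platinum
1245.6542 platinum × 0.8554 = 1065.53260268 iron
Net change: 1065.53260268 − 1000 = 65.53260268 iron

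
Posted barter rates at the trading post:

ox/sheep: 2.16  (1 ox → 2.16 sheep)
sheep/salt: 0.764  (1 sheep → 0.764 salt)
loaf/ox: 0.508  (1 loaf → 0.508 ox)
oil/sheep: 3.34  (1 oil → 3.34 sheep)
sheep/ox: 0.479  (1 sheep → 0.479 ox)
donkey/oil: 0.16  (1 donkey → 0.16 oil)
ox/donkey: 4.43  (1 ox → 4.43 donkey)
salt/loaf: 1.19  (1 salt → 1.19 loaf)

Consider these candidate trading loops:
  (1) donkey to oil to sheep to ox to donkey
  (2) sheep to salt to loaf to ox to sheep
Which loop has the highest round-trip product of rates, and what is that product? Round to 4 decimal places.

1.1340

(1) 0.16 × 3.34 × 0.479 × 4.43 = 1.13398
(2) 0.764 × 1.19 × 0.508 × 2.16 = 0.99760
Highest is cycle (1) at 1.1340 (>1, arbitrage).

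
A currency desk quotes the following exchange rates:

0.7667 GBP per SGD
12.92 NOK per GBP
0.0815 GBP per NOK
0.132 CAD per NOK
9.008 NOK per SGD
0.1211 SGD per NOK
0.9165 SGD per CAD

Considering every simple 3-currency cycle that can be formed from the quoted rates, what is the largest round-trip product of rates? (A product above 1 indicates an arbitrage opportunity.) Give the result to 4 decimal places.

SGD→GBP→NOK→SGD: 0.7667 × 12.92 × 0.1211 = 1.19959
SGD→NOK→CAD→SGD: 9.008 × 0.132 × 0.9165 = 1.08977
Maximum is SGD→GBP→NOK→SGD at 1.1996; arbitrage exists.

1.1996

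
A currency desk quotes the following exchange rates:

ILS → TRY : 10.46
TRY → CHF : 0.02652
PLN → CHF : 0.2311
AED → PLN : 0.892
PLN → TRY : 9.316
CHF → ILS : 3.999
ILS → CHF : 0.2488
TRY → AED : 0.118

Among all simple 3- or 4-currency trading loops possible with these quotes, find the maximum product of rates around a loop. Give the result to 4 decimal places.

1.1093

ILS→TRY→CHF→ILS: 10.46 × 0.02652 × 3.999 = 1.10932
AED→PLN→TRY→AED: 0.892 × 9.316 × 0.118 = 0.98056
Maximum is ILS→TRY→CHF→ILS at 1.1093; arbitrage exists.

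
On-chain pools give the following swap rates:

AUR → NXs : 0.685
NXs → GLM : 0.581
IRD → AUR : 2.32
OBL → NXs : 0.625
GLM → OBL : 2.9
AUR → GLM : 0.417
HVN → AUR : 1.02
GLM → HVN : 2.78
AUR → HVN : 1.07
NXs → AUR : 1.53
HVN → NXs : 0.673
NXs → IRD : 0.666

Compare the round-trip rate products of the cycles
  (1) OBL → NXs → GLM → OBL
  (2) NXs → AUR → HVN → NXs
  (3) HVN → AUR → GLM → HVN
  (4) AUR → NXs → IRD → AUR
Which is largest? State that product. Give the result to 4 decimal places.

1.1824

(1) 0.625 × 0.581 × 2.9 = 1.05306
(2) 1.53 × 1.07 × 0.673 = 1.10177
(3) 1.02 × 0.417 × 2.78 = 1.18245
(4) 0.685 × 0.666 × 2.32 = 1.05841
Highest is cycle (3) at 1.1824 (>1, arbitrage).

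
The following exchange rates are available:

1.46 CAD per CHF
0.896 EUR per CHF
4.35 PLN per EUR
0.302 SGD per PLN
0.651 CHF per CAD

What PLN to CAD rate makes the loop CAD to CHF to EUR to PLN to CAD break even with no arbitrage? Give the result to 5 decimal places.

0.39411

Known legs of the cycle: 0.651 × 0.896 × 4.35 = 2.5373376
For no arbitrage the full-cycle product must be 1, so the missing rate is 1 / 2.5373376 ≈ 0.3941139.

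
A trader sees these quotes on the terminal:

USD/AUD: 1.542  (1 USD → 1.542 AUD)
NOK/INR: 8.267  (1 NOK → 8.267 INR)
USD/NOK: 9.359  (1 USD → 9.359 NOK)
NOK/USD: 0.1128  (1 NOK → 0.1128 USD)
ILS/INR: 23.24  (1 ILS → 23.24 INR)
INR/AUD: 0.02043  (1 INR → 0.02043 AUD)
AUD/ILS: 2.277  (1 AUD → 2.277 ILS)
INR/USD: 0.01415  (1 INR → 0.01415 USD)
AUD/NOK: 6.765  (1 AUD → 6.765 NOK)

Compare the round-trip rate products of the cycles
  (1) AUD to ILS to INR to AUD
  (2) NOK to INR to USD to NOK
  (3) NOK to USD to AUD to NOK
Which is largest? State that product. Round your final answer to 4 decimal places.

(1) 2.277 × 23.24 × 0.02043 = 1.08110
(2) 8.267 × 0.01415 × 9.359 = 1.09480
(3) 0.1128 × 1.542 × 6.765 = 1.17669
Highest is cycle (3) at 1.1767 (>1, arbitrage).

1.1767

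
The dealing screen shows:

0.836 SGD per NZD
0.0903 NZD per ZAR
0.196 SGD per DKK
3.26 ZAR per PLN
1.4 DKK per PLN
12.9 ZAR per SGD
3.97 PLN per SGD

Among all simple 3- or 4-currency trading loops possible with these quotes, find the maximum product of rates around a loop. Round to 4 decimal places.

DKK→SGD→PLN→DKK: 0.196 × 3.97 × 1.4 = 1.08937
ZAR→NZD→SGD→PLN→ZAR: 0.0903 × 0.836 × 3.97 × 3.26 = 0.97702
ZAR→NZD→SGD→ZAR: 0.0903 × 0.836 × 12.9 = 0.97383
Maximum is DKK→SGD→PLN→DKK at 1.0894; arbitrage exists.

1.0894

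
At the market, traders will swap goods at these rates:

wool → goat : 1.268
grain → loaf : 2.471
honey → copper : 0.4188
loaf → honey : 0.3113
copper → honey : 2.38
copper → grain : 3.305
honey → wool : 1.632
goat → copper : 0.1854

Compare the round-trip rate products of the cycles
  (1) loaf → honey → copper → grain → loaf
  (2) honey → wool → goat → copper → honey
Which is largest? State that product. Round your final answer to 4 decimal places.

(1) 0.3113 × 0.4188 × 3.305 × 2.471 = 1.06471
(2) 1.632 × 1.268 × 0.1854 × 2.38 = 0.91312
Highest is cycle (1) at 1.0647 (>1, arbitrage).

1.0647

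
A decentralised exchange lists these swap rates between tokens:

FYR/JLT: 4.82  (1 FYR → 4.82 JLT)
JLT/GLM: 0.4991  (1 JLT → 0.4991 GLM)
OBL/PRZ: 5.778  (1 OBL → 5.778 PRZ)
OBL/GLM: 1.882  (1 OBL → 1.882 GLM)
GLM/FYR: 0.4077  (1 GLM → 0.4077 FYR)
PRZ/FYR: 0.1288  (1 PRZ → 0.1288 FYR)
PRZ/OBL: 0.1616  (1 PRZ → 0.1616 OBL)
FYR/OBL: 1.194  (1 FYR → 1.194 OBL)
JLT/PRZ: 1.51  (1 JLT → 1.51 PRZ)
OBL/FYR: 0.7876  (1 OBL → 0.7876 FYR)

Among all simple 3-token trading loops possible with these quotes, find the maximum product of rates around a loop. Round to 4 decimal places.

JLT→GLM→FYR→JLT: 0.4991 × 0.4077 × 4.82 = 0.98079
JLT→PRZ→FYR→JLT: 1.51 × 0.1288 × 4.82 = 0.93743
FYR→OBL→GLM→FYR: 1.194 × 1.882 × 0.4077 = 0.91615
FYR→OBL→PRZ→FYR: 1.194 × 5.778 × 0.1288 = 0.88858
Maximum is JLT→GLM→FYR→JLT at 0.9808; no arbitrage — every cycle loses value.

0.9808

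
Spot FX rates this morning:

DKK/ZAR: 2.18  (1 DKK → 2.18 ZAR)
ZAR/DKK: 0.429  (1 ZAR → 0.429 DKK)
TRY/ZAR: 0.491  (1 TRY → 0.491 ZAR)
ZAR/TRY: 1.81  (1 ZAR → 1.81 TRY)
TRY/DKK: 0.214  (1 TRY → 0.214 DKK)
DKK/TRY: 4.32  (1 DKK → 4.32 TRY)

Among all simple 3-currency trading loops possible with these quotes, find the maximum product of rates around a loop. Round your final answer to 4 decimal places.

DKK→TRY→ZAR→DKK: 4.32 × 0.491 × 0.429 = 0.90996
DKK→ZAR→TRY→DKK: 2.18 × 1.81 × 0.214 = 0.84440
Maximum is DKK→TRY→ZAR→DKK at 0.9100; no arbitrage — every cycle loses value.

0.9100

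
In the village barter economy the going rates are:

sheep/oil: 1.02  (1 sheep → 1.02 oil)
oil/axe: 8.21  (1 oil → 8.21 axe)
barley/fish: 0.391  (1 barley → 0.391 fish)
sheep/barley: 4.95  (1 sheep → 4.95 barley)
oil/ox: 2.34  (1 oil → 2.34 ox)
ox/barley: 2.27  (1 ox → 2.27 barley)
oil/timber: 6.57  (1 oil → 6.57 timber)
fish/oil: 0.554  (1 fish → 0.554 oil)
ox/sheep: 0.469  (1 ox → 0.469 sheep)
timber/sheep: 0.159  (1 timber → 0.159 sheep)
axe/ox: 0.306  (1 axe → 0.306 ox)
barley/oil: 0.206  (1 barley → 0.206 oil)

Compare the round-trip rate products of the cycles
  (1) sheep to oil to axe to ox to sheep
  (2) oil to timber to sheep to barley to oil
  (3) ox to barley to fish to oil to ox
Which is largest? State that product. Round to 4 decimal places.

1.2018

(1) 1.02 × 8.21 × 0.306 × 0.469 = 1.20181
(2) 6.57 × 0.159 × 4.95 × 0.206 = 1.06521
(3) 2.27 × 0.391 × 0.554 × 2.34 = 1.15061
Highest is cycle (1) at 1.2018 (>1, arbitrage).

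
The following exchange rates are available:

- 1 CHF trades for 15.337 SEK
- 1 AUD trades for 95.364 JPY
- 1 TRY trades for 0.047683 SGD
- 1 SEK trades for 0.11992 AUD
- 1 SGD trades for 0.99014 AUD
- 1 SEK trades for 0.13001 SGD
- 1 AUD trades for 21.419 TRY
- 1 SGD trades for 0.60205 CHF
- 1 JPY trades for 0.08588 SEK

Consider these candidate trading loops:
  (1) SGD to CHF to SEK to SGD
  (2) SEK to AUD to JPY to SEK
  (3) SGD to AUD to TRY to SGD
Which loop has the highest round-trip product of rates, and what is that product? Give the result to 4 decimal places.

(1) 0.60205 × 15.337 × 0.13001 = 1.20047
(2) 0.11992 × 95.364 × 0.08588 = 0.98213
(3) 0.99014 × 21.419 × 0.047683 = 1.01125
Highest is cycle (1) at 1.2005 (>1, arbitrage).

1.2005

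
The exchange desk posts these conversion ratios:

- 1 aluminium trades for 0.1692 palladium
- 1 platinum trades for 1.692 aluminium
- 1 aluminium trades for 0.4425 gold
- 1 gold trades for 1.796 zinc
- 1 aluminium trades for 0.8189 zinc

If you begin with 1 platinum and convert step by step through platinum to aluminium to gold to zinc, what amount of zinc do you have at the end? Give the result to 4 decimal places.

1 platinum × 1.692 = 1.692 aluminium
1.692 aluminium × 0.4425 = 0.74871 gold
0.74871 gold × 1.796 = 1.34468316 zinc

1.3447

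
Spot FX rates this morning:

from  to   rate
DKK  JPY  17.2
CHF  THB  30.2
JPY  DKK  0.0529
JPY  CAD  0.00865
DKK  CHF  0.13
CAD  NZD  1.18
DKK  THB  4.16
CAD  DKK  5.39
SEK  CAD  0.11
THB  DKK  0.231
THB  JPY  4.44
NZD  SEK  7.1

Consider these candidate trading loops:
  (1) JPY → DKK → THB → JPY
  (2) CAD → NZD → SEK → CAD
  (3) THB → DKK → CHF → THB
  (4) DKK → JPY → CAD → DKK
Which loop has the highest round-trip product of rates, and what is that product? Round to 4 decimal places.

(1) 0.0529 × 4.16 × 4.44 = 0.97708
(2) 1.18 × 7.1 × 0.11 = 0.92158
(3) 0.231 × 0.13 × 30.2 = 0.90691
(4) 17.2 × 0.00865 × 5.39 = 0.80192
Highest is cycle (1) at 0.9771 (≤1, no arbitrage).

0.9771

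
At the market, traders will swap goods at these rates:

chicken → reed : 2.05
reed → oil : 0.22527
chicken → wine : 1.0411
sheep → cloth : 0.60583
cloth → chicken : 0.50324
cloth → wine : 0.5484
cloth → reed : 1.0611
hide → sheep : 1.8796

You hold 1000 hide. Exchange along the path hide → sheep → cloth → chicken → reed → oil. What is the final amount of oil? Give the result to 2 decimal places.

264.64

1000 hide × 1.8796 = 1879.6 sheep
1879.6 sheep × 0.60583 = 1138.718068 cloth
1138.718068 cloth × 0.50324 = 573.04848054032 chicken
573.04848054032 chicken × 2.05 = 1174.749385107656 reed
1174.749385107656 reed × 0.22527 = 264.63579398320166712 oil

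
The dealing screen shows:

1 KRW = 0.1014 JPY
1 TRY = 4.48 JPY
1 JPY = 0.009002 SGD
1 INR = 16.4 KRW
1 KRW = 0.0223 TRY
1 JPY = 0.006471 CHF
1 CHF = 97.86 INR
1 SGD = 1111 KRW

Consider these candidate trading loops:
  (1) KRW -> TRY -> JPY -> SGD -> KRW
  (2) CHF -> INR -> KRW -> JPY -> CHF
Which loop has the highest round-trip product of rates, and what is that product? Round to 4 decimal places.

(1) 0.0223 × 4.48 × 0.009002 × 1111 = 0.99916
(2) 97.86 × 16.4 × 0.1014 × 0.006471 = 1.05307
Highest is cycle (2) at 1.0531 (>1, arbitrage).

1.0531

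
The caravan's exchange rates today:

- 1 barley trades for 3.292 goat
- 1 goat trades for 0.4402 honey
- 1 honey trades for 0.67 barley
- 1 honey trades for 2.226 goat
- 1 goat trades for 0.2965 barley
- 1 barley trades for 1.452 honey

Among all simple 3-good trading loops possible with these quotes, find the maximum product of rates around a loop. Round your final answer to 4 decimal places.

0.9709

goat→honey→barley→goat: 0.4402 × 0.67 × 3.292 = 0.97092
goat→barley→honey→goat: 0.2965 × 1.452 × 2.226 = 0.95833
Maximum is goat→honey→barley→goat at 0.9709; no arbitrage — every cycle loses value.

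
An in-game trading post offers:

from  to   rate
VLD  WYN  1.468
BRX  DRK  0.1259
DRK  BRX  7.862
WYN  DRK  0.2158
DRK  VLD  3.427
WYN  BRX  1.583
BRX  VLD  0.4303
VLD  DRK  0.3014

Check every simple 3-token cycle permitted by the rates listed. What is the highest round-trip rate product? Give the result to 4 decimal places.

DRK→VLD→WYN→DRK: 3.427 × 1.468 × 0.2158 = 1.08565
DRK→BRX→VLD→DRK: 7.862 × 0.4303 × 0.3014 = 1.01964
VLD→WYN→BRX→VLD: 1.468 × 1.583 × 0.4303 = 0.99995
Maximum is DRK→VLD→WYN→DRK at 1.0857; arbitrage exists.

1.0857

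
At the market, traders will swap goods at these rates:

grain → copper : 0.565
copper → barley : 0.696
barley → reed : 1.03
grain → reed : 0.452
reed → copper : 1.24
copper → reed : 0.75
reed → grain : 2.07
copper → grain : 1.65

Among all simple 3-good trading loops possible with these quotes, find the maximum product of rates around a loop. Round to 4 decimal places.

copper→grain→reed→copper: 1.65 × 0.452 × 1.24 = 0.92479
copper→barley→reed→copper: 0.696 × 1.03 × 1.24 = 0.88893
copper→reed→grain→copper: 0.75 × 2.07 × 0.565 = 0.87716
Maximum is copper→grain→reed→copper at 0.9248; no arbitrage — every cycle loses value.

0.9248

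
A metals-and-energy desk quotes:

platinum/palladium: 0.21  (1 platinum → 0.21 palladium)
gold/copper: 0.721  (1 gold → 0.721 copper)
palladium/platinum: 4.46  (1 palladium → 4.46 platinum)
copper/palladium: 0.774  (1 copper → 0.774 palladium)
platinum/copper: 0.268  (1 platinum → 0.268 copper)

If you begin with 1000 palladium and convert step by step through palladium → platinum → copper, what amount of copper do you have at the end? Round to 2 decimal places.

1000 palladium × 4.46 = 4460 platinum
4460 platinum × 0.268 = 1195.28 copper

1195.28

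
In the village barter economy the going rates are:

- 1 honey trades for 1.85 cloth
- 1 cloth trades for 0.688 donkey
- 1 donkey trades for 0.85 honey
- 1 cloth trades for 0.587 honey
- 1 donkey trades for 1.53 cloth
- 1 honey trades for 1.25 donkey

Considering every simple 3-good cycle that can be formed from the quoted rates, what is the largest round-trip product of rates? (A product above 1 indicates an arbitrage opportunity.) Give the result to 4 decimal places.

1.1226

honey→donkey→cloth→honey: 1.25 × 1.53 × 0.587 = 1.12264
honey→cloth→donkey→honey: 1.85 × 0.688 × 0.85 = 1.08188
Maximum is honey→donkey→cloth→honey at 1.1226; arbitrage exists.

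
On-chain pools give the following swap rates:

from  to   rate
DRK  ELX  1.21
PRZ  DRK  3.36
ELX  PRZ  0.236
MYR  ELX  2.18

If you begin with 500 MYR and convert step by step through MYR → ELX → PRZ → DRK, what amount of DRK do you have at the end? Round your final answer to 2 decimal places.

864.33

500 MYR × 2.18 = 1090 ELX
1090 ELX × 0.236 = 257.24 PRZ
257.24 PRZ × 3.36 = 864.3264 DRK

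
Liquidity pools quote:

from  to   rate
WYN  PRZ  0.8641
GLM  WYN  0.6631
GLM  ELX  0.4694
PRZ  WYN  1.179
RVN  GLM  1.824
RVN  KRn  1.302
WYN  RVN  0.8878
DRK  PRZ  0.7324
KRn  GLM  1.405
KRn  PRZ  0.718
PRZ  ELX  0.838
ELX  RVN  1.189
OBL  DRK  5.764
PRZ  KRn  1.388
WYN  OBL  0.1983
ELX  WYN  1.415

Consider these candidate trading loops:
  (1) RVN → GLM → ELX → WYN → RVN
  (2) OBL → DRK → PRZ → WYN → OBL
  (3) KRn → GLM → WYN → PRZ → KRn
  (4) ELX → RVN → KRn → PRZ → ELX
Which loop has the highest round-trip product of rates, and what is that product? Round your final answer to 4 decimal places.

(1) 1.824 × 0.4694 × 1.415 × 0.8878 = 1.07557
(2) 5.764 × 0.7324 × 1.179 × 0.1983 = 0.98698
(3) 1.405 × 0.6631 × 0.8641 × 1.388 = 1.11740
(4) 1.189 × 1.302 × 0.718 × 0.838 = 0.93145
Highest is cycle (3) at 1.1174 (>1, arbitrage).

1.1174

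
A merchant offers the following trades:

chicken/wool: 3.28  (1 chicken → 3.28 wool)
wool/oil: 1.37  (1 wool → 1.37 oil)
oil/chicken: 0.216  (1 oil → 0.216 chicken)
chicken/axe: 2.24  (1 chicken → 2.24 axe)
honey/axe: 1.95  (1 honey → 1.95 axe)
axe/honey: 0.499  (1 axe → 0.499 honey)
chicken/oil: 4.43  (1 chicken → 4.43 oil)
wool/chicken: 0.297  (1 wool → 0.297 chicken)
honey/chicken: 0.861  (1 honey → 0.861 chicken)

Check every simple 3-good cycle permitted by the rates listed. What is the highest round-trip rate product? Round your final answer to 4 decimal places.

oil→chicken→wool→oil: 0.216 × 3.28 × 1.37 = 0.97062
axe→honey→chicken→axe: 0.499 × 0.861 × 2.24 = 0.96239
Maximum is oil→chicken→wool→oil at 0.9706; no arbitrage — every cycle loses value.

0.9706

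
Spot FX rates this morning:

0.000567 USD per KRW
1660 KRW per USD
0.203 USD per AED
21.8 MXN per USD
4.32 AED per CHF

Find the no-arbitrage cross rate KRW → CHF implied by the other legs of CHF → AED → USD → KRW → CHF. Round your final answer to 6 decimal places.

Known legs of the cycle: 4.32 × 0.203 × 1660 = 1455.7536
For no arbitrage the full-cycle product must be 1, so the missing rate is 1 / 1455.7536 ≈ 0.00068693.

0.000687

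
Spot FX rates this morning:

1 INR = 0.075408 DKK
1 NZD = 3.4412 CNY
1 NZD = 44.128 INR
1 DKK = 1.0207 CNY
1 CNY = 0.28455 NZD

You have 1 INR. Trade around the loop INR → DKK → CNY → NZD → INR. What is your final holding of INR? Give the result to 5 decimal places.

1 INR × 0.075408 = 0.075408 DKK
0.075408 DKK × 1.0207 = 0.0769689456 CNY
0.0769689456 CNY × 0.28455 = 0.02190151347048 NZD
0.02190151347048 NZD × 44.128 = 0.96646998642534144 INR

0.96647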